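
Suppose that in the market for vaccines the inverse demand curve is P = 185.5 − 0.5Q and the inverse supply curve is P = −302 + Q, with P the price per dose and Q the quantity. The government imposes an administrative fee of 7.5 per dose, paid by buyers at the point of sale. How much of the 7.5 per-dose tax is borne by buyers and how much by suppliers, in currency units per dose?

Rewrite in direct form: Qd = 371 − 2P and Qs = P + 302.
Without the tax, 371 − 2P = P + 302 gives 3P = 69, so P* = 23 and Q* = 325.
With the tax collected from buyers, demand (in seller-price terms) shifts: Qd = 371 − 2(P + 7.5).
Solving gives Q = 320 with buyers paying 25.5 and suppliers receiving 18 (the 7.5 wedge).
Burden on buyers: 2.5; on suppliers: 5. (They sum to 7.5.)
The less price-elastic side of the market bears the larger share of a per-unit tax.

Buyers bear 2.5 per dose; suppliers bear 5 per dose.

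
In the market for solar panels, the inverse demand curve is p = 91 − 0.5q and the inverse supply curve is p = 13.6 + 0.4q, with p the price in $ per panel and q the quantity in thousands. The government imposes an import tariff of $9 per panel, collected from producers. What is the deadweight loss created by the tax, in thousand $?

Deadweight loss = $45 thousand.

Inverting to q(p) form: qd = 182 − 2p; qs = 2.5p − 34.
Before the tax: set 182 − 2p = 2.5p − 34 → p* = $48, q* = 86.
With the tax collected from producers, supply shifts: qs = 2.5(p − 9) − 34.
New equilibrium: consumers pay $53, producers receive $44, q = 76. (Wedge: pb − ps = 9.)
Quantity falls by |ΔQ| = |86 − 76| = 10.
DWL = ½ · t · |ΔQ| = ½ · 9 · 10 = $45.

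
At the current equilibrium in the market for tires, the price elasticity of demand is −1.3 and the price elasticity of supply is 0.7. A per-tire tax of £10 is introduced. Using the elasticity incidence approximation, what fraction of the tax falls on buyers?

Buyers' share ≈ 0.35.

Incidence ratio: buyers' share ≈ εs / (εs + |εd|) = 0.7 / (0.7 + 1.3) = 0.35.
Supply is the less elastic side, so buyers bear the smaller share.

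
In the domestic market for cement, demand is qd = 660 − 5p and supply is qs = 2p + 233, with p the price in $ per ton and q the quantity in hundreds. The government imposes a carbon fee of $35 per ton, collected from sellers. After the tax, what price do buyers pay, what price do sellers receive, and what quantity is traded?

Without the tax, 660 − 5p = 2p + 233 gives 7p = 427, so p* = $61 and q* = 355.
With the tax collected from sellers, supply shifts: qs = 2(p − 35) + 233.
New equilibrium: buyers pay $71, sellers receive $36, q = 305. (Wedge: pb − ps = 35.)

Buyers pay $71; sellers receive $36; quantity = 305.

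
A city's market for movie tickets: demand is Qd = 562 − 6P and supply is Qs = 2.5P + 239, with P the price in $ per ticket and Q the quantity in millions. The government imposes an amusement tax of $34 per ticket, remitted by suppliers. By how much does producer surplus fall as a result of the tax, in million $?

Before the tax: set 562 − 6P = 2.5P + 239 → P* = $38, Q* = 334.
With the tax collected from suppliers, supply shifts: Qs = 2.5(P − 34) + 239.
Solving gives Q = 274 with buyers paying $48 and suppliers receiving $14 (the $34 wedge).
ΔPS is the trapezoid between Q = 274 and Q = 334 of height $24: ½ · (334 + 274) · 24 = $7296.

Producer surplus falls by $7296 million.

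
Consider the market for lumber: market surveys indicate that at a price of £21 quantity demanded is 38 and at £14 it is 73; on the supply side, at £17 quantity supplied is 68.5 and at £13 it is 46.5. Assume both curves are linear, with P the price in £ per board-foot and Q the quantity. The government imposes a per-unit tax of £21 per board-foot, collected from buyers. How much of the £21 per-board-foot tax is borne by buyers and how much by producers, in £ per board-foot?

Demand slope: (73 − 38)/(14 − 21) = -5, so Qd = 143 − 5P.
Supply slope: (46.5 − 68.5)/(13 − 17) = 5.5, so Qs = 5.5P − 25.
Without the tax, 143 − 5P = 5.5P − 25 gives 10.5P = 168, so P* = £16 and Q* = 63.
With the tax collected from buyers, demand (in seller-price terms) shifts: Qd = 143 − 5(P + 21).
New equilibrium: buyers pay £27, producers receive £6, Q = 8. (Wedge: Pb − Ps = 21.)
Burden on buyers: £11; on producers: £10. (They sum to £21.)
The less price-elastic side of the market bears the larger share of a per-unit tax.

Buyers bear £11 per board-foot; producers bear £10 per board-foot.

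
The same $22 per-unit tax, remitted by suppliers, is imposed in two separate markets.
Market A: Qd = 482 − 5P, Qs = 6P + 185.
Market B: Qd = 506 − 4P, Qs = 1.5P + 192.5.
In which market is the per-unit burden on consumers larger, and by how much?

Market A, by $6.

Market A: pre-tax P* = $27, Q* = 347; post-tax Q = 287; per-unit burden on consumers = $12.
Market B: pre-tax P* = $57, Q* = 278; post-tax Q = 254; per-unit burden on consumers = $6.
Difference: $12 vs $6 → market A is larger by $6.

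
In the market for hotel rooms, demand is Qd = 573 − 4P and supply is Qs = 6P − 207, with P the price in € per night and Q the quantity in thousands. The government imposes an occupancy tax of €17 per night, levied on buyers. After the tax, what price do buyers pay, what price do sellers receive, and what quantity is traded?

Buyers pay €88.2; sellers receive €71.2; quantity = 220.2.

Before the tax: set 573 − 4P = 6P − 207 → P* = €78, Q* = 261.
With the tax collected from buyers, demand (in seller-price terms) shifts: Qd = 573 − 4(P + 17).
Solving gives Q = 220.2 with buyers paying €88.2 and sellers receiving €71.2 (the €17 wedge).
The less price-elastic side of the market bears the larger share of a per-unit tax.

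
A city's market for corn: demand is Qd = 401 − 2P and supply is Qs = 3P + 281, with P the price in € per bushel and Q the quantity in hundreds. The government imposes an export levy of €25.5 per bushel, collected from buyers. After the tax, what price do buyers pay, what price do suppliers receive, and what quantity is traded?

Before the tax: set 401 − 2P = 3P + 281 → P* = €24, Q* = 353.
With the tax collected from buyers, demand (in seller-price terms) shifts: Qd = 401 − 2(P + 25.5).
New equilibrium: buyers pay €39.3, suppliers receive €13.8, Q = 322.4. (Wedge: Pb − Ps = 25.5.)

Buyers pay €39.3; suppliers receive €13.8; quantity = 322.4.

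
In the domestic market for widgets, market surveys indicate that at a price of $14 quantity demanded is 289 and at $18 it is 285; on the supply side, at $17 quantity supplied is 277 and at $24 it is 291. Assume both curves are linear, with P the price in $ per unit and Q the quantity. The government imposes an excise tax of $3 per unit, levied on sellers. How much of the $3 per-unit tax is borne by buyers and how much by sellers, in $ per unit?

Demand slope: (285 − 289)/(18 − 14) = -1, so Qd = 303 − P.
Supply slope: (291 − 277)/(24 − 17) = 2, so Qs = 2P + 243.
Without the tax, 303 − P = 2P + 243 gives 3P = 60, so P* = $20 and Q* = 283.
With the tax collected from sellers, supply shifts: Qs = 2(P − 3) + 243.
Solving gives Q = 281 with buyers paying $22 and sellers receiving $19 (the $3 wedge).
Burden on buyers: $2; on sellers: $1. (They sum to $3.)

Buyers bear $2 per unit; sellers bear $1 per unit.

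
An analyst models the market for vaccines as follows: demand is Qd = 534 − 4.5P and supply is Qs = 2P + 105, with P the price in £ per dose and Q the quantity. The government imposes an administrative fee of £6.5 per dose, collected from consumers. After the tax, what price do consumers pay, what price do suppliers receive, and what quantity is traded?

Before the tax: set 534 − 4.5P = 2P + 105 → P* = £66, Q* = 237.
With the tax collected from consumers, demand (in seller-price terms) shifts: Qd = 534 − 4.5(P + 6.5).
New equilibrium: consumers pay £68, suppliers receive £61.5, Q = 228. (Wedge: Pb − Ps = 6.5.)
The less price-elastic side of the market bears the larger share of a per-unit tax.

Consumers pay £68; suppliers receive £61.5; quantity = 228.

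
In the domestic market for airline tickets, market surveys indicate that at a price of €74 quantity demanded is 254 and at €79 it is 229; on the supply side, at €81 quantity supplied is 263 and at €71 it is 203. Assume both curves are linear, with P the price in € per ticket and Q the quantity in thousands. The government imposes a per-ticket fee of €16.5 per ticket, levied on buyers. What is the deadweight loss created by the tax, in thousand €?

Demand slope: (229 − 254)/(79 − 74) = -5, so Qd = 624 − 5P.
Supply slope: (203 − 263)/(71 − 81) = 6, so Qs = 6P − 223.
Before the tax: set 624 − 5P = 6P − 223 → P* = €77, Q* = 239.
With the tax collected from buyers, demand (in seller-price terms) shifts: Qd = 624 − 5(P + 16.5).
Solving gives Q = 194 with buyers paying €86 and suppliers receiving €69.5 (the €16.5 wedge).
Quantity falls by |ΔQ| = |239 − 194| = 45.
DWL = ½ · t · |ΔQ| = ½ · 16.5 · 45 = €371.25.

Deadweight loss = €371.25 thousand.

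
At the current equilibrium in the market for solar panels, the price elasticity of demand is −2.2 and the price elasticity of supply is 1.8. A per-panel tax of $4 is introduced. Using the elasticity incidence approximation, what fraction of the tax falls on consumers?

Consumers' share ≈ 0.45.

Incidence ratio: consumers' share ≈ εs / (εs + |εd|) = 1.8 / (1.8 + 2.2) = 0.45.
Supply is the less elastic side, so consumers bear the smaller share.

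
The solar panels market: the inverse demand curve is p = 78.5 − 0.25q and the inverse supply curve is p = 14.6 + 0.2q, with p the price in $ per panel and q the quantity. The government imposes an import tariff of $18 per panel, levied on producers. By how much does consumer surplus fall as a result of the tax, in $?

Consumer surplus falls by $1220.

Rewrite in direct form: qd = 314 − 4p and qs = 5p − 73.
Before the tax: set 314 − 4p = 5p − 73 → p* = $43, q* = 142.
With the tax collected from producers, supply shifts: qs = 5(p − 18) − 73.
New equilibrium: consumers pay $53, producers receive $35, q = 102. (Wedge: pb − ps = 18.)
ΔCS is the trapezoid between Q = 102 and Q = 142 of height $10: ½ · (142 + 102) · 10 = $1220.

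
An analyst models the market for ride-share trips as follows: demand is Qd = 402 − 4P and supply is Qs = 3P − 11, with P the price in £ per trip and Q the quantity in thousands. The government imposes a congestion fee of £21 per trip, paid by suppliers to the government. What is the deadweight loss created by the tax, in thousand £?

Deadweight loss = £378 thousand.

Before the tax: set 402 − 4P = 3P − 11 → P* = £59, Q* = 166.
With the tax collected from suppliers, supply shifts: Qs = 3(P − 21) − 11.
Solving gives Q = 130 with buyers paying £68 and suppliers receiving £47 (the £21 wedge).
Quantity falls by |ΔQ| = |166 − 130| = 36.
DWL = ½ · t · |ΔQ| = ½ · 21 · 36 = £378.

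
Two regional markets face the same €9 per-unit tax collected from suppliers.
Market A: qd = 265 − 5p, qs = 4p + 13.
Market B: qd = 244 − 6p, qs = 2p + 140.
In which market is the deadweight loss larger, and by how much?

Market A: pre-tax p* = €28, q* = 125; post-tax q = 105; deadweight loss = €90.
Market B: pre-tax p* = €13, q* = 166; post-tax q = 152.5; deadweight loss = €60.75.
Difference: €90 vs €60.75 → market A is larger by €29.25.

Market A, by €29.25.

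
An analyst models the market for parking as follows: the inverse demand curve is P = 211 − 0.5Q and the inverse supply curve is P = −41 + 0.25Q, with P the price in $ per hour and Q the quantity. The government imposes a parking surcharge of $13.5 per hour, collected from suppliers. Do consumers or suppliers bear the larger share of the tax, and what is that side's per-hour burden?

Consumers bear the larger share: $9 per hour.

Inverting to Q(P) form: Qd = 422 − 2P; Qs = 4P + 164.
Before the tax: set 422 − 2P = 4P + 164 → P* = $43, Q* = 336.
With the tax collected from suppliers, supply shifts: Qs = 4(P − 13.5) + 164.
Solving gives Q = 318 with consumers paying $52 and suppliers receiving $38.5 (the $13.5 wedge).
Per-hour burden: consumers $9, suppliers $4.5.
Consumers take the larger share because demand is less price-elastic here (demand slope 2 vs supply slope 4).
The less price-elastic side of the market bears the larger share of a per-unit tax.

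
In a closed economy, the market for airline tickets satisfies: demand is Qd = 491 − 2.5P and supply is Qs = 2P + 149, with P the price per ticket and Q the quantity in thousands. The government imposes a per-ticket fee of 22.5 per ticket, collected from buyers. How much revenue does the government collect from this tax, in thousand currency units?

Without the tax, 491 − 2.5P = 2P + 149 gives 4.5P = 342, so P* = 76 and Q* = 301.
With the tax collected from buyers, demand (in seller-price terms) shifts: Qd = 491 − 2.5(P + 22.5).
New equilibrium: buyers pay 86, producers receive 63.5, Q = 276. (Wedge: Pb − Ps = 22.5.)
Revenue = t · Q = 22.5 · 276 = 6210.

Tax revenue = 6210 thousand.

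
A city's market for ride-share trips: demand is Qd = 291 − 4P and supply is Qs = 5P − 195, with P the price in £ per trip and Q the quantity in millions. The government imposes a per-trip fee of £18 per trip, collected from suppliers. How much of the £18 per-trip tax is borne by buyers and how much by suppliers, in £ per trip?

Buyers bear £10 per trip; suppliers bear £8 per trip.

Before the tax: set 291 − 4P = 5P − 195 → P* = £54, Q* = 75.
With the tax collected from suppliers, supply shifts: Qs = 5(P − 18) − 195.
Solving gives Q = 35 with buyers paying £64 and suppliers receiving £46 (the £18 wedge).
Burden on buyers: £10; on suppliers: £8. (They sum to £18.)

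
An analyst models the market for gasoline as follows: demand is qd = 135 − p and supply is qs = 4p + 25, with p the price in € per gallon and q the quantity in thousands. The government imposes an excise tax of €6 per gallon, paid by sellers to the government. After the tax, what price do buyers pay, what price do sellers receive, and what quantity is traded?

Before the tax: set 135 − p = 4p + 25 → p* = €22, q* = 113.
With the tax collected from sellers, supply shifts: qs = 4(p − 6) + 25.
New equilibrium: buyers pay €26.8, sellers receive €20.8, q = 108.2. (Wedge: pb − ps = 6.)
The less price-elastic side of the market bears the larger share of a per-unit tax.

Buyers pay €26.8; sellers receive €20.8; quantity = 108.2.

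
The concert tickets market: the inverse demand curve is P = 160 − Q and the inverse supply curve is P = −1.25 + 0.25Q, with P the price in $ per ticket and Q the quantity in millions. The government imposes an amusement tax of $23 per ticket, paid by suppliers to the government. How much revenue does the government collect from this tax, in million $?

Tax revenue = $2543.8 million.

Rewrite in direct form: Qd = 160 − P and Qs = 4P + 5.
Before the tax: set 160 − P = 4P + 5 → P* = $31, Q* = 129.
With the tax collected from suppliers, supply shifts: Qs = 4(P − 23) + 5.
Solving gives Q = 110.6 with buyers paying $49.4 and suppliers receiving $26.4 (the $23 wedge).
Revenue = t · Q = 23 · 110.6 = $2543.8.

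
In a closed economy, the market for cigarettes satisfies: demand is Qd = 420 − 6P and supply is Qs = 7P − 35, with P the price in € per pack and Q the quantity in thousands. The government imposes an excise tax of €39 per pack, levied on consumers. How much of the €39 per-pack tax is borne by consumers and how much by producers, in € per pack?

Consumers bear €21 per pack; producers bear €18 per pack.

Before the tax: set 420 − 6P = 7P − 35 → P* = €35, Q* = 210.
With the tax collected from consumers, demand (in seller-price terms) shifts: Qd = 420 − 6(P + 39).
Solving gives Q = 84 with consumers paying €56 and producers receiving €17 (the €39 wedge).
Burden on consumers: €21; on producers: €18. (They sum to €39.)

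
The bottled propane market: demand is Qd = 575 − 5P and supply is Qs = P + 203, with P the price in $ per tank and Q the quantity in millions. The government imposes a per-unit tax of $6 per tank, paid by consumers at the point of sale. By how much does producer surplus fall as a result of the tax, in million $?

Before the tax: set 575 − 5P = P + 203 → P* = $62, Q* = 265.
With the tax collected from consumers, demand (in seller-price terms) shifts: Qd = 575 − 5(P + 6).
New equilibrium: consumers pay $63, suppliers receive $57, Q = 260. (Wedge: Pb − Ps = 6.)
ΔPS is the trapezoid between Q = 260 and Q = 265 of height $5: ½ · (265 + 260) · 5 = $1312.5.

Producer surplus falls by $1312.5 million.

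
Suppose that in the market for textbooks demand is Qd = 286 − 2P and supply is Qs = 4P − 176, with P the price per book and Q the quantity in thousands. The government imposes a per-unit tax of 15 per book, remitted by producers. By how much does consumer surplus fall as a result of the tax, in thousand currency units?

Consumer surplus falls by 1220 thousand.

Without the tax, 286 − 2P = 4P − 176 gives 6P = 462, so P* = 77 and Q* = 132.
With the tax collected from producers, supply shifts: Qs = 4(P − 15) − 176.
Solving gives Q = 112 with consumers paying 87 and producers receiving 72 (the 15 wedge).
ΔCS is the trapezoid between Q = 112 and Q = 132 of height 10: ½ · (132 + 112) · 10 = 1220.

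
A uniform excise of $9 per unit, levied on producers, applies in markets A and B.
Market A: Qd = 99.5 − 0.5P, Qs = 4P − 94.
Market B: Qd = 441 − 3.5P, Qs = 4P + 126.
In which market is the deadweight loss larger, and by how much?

Market A: pre-tax P* = $43, Q* = 78; post-tax Q = 74; deadweight loss = $18.
Market B: pre-tax P* = $42, Q* = 294; post-tax Q = 277.2; deadweight loss = $75.6.
Difference: $18 vs $75.6 → market B is larger by $57.6.

Market B, by $57.6.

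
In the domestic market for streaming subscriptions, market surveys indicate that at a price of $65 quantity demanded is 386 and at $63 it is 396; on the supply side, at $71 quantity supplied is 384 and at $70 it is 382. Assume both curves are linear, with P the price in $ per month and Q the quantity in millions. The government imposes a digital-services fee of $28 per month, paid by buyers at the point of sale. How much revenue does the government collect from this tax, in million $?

Demand slope: (396 − 386)/(63 − 65) = -5, so Qd = 711 − 5P.
Supply slope: (382 − 384)/(70 − 71) = 2, so Qs = 2P + 242.
Before the tax: set 711 − 5P = 2P + 242 → P* = $67, Q* = 376.
With the tax collected from buyers, demand (in seller-price terms) shifts: Qd = 711 − 5(P + 28).
Solving gives Q = 336 with buyers paying $75 and sellers receiving $47 (the $28 wedge).
Revenue = t · Q = 28 · 336 = $9408.

Tax revenue = $9408 million.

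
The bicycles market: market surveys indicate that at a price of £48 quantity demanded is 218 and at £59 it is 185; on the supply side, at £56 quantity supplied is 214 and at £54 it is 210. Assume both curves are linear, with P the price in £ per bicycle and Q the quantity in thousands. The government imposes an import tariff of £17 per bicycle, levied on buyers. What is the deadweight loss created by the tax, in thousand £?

Demand slope: (185 − 218)/(59 − 48) = -3, so Qd = 362 − 3P.
Supply slope: (210 − 214)/(54 − 56) = 2, so Qs = 2P + 102.
Without the tax, 362 − 3P = 2P + 102 gives 5P = 260, so P* = £52 and Q* = 206.
With the tax collected from buyers, demand (in seller-price terms) shifts: Qd = 362 − 3(P + 17).
Solving gives Q = 185.6 with buyers paying £58.8 and suppliers receiving £41.8 (the £17 wedge).
Quantity falls by |ΔQ| = |206 − 185.6| = 20.4.
DWL = ½ · t · |ΔQ| = ½ · 17 · 20.4 = £173.4.

Deadweight loss = £173.4 thousand.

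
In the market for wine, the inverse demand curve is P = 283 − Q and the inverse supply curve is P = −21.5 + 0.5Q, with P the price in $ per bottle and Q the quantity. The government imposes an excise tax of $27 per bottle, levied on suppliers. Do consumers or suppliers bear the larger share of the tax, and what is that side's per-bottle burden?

Inverting to Q(P) form: Qd = 283 − P; Qs = 2P + 43.
Before the tax: set 283 − P = 2P + 43 → P* = $80, Q* = 203.
With the tax collected from suppliers, supply shifts: Qs = 2(P − 27) + 43.
New equilibrium: consumers pay $98, suppliers receive $71, Q = 185. (Wedge: Pb − Ps = 27.)
Per-bottle burden: consumers $18, suppliers $9.
Consumers take the larger share because demand is less price-elastic here (demand slope 1 vs supply slope 2).

Consumers bear the larger share: $18 per bottle.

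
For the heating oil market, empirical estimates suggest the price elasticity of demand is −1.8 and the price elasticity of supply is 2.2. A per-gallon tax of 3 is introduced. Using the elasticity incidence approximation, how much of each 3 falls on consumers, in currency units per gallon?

Consumers bear ≈ 1.65 per gallon.

Incidence ratio: consumers' share ≈ εs / (εs + |εd|) = 2.2 / (2.2 + 1.8) = 0.55.
So consumers bear ≈ 0.55 × 3 = 1.65; suppliers bear 1.35.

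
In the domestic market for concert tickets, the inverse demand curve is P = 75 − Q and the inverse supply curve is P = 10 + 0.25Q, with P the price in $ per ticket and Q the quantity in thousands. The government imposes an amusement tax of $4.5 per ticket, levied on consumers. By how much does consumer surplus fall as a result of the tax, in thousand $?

Rewrite in direct form: Qd = 75 − P and Qs = 4P − 40.
Without the tax, 75 − P = 4P − 40 gives 5P = 115, so P* = $23 and Q* = 52.
With the tax collected from consumers, demand (in seller-price terms) shifts: Qd = 75 − (P + 4.5).
Solving gives Q = 48.4 with consumers paying $26.6 and sellers receiving $22.1 (the $4.5 wedge).
ΔCS is the trapezoid between Q = 48.4 and Q = 52 of height $3.6: ½ · (52 + 48.4) · 3.6 = $180.72.

Consumer surplus falls by $180.72 thousand.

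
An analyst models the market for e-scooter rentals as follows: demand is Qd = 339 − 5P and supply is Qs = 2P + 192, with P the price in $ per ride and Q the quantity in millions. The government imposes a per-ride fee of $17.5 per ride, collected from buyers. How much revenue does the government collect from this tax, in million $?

Tax revenue = $3657.5 million.

Before the tax: set 339 − 5P = 2P + 192 → P* = $21, Q* = 234.
With the tax collected from buyers, demand (in seller-price terms) shifts: Qd = 339 − 5(P + 17.5).
Solving gives Q = 209 with buyers paying $26 and sellers receiving $8.5 (the $17.5 wedge).
Revenue = t · Q = 17.5 · 209 = $3657.5.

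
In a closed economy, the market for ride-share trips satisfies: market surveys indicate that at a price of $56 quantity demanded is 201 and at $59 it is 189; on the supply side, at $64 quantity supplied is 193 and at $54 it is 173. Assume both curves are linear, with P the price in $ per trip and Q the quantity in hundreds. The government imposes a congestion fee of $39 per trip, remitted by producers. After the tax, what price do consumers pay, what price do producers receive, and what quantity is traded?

Consumers pay $73; producers receive $34; quantity = 133.

Demand slope: (189 − 201)/(59 − 56) = -4, so Qd = 425 − 4P.
Supply slope: (173 − 193)/(54 − 64) = 2, so Qs = 2P + 65.
Without the tax, 425 − 4P = 2P + 65 gives 6P = 360, so P* = $60 and Q* = 185.
With the tax collected from producers, supply shifts: Qs = 2(P − 39) + 65.
Solving gives Q = 133 with consumers paying $73 and producers receiving $34 (the $39 wedge).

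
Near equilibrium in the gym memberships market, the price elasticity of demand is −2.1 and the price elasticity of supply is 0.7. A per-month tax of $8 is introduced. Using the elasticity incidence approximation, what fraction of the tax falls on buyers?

Buyers' share ≈ 0.25.

Incidence ratio: buyers' share ≈ εs / (εs + |εd|) = 0.7 / (0.7 + 2.1) = 0.25.
Supply is the less elastic side, so buyers bear the smaller share.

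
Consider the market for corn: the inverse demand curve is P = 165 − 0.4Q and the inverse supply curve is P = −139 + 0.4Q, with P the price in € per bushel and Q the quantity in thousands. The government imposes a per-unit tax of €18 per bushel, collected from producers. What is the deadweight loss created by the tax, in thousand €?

Inverting to Q(P) form: Qd = 412.5 − 2.5P; Qs = 2.5P + 347.5.
Without the tax, 412.5 − 2.5P = 2.5P + 347.5 gives 5P = 65, so P* = €13 and Q* = 380.
With the tax collected from producers, supply shifts: Qs = 2.5(P − 18) + 347.5.
New equilibrium: consumers pay €22, producers receive €4, Q = 357.5. (Wedge: Pb − Ps = 18.)
Quantity falls by |ΔQ| = |380 − 357.5| = 22.5.
DWL = ½ · t · |ΔQ| = ½ · 18 · 22.5 = €202.5.

Deadweight loss = €202.5 thousand.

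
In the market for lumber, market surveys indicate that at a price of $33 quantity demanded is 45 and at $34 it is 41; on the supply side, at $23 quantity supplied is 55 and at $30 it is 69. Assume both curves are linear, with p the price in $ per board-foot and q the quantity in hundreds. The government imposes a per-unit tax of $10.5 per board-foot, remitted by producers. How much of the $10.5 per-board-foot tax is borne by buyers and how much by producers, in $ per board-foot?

Demand slope: (41 − 45)/(34 − 33) = -4, so qd = 177 − 4p.
Supply slope: (69 − 55)/(30 − 23) = 2, so qs = 2p + 9.
Without the tax, 177 − 4p = 2p + 9 gives 6p = 168, so p* = $28 and q* = 65.
With the tax collected from producers, supply shifts: qs = 2(p − 10.5) + 9.
Solving gives q = 51 with buyers paying $31.5 and producers receiving $21 (the $10.5 wedge).
Burden on buyers: $3.5; on producers: $7. (They sum to $10.5.)
The less price-elastic side of the market bears the larger share of a per-unit tax.

Buyers bear $3.5 per board-foot; producers bear $7 per board-foot.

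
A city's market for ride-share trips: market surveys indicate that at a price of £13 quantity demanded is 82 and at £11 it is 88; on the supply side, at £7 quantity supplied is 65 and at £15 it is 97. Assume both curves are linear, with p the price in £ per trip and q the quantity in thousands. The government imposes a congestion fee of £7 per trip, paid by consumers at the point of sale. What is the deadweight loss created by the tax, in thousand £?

Deadweight loss = £42 thousand.

Demand slope: (88 − 82)/(11 − 13) = -3, so qd = 121 − 3p.
Supply slope: (97 − 65)/(15 − 7) = 4, so qs = 4p + 37.
Without the tax, 121 − 3p = 4p + 37 gives 7p = 84, so p* = £12 and q* = 85.
With the tax collected from consumers, demand (in seller-price terms) shifts: qd = 121 − 3(p + 7).
Solving gives q = 73 with consumers paying £16 and producers receiving £9 (the £7 wedge).
Quantity falls by |ΔQ| = |85 − 73| = 12.
DWL = ½ · t · |ΔQ| = ½ · 7 · 12 = £42.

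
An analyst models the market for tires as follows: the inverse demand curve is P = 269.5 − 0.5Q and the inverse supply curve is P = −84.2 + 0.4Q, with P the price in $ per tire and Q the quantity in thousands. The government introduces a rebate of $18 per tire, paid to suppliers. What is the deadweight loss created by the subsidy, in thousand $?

Deadweight loss = $180 thousand.

Inverting to Q(P) form: Qd = 539 − 2P; Qs = 2.5P + 210.5.
Before the subsidy: set 539 − 2P = 2.5P + 210.5 → P* = $73, Q* = 393.
With a per-unit subsidy paid to suppliers, each receives P + 18 per unit sold, so supply becomes Qs = 2.5(P + 18) + 210.5.
Solving gives Q = 413 with consumers paying $63 and suppliers receiving $81 (the $18 wedge).
Quantity rises by |ΔQ| = |393 − 413| = 20.
DWL = ½ · t · |ΔQ| = ½ · 18 · 20 = $180.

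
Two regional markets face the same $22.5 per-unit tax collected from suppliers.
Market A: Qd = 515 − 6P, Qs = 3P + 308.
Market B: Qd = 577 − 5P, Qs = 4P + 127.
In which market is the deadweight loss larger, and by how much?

Market A: pre-tax P* = $23, Q* = 377; post-tax Q = 332; deadweight loss = $506.25.
Market B: pre-tax P* = $50, Q* = 327; post-tax Q = 277; deadweight loss = $562.5.
Difference: $506.25 vs $562.5 → market B is larger by $56.25.

Market B, by $56.25.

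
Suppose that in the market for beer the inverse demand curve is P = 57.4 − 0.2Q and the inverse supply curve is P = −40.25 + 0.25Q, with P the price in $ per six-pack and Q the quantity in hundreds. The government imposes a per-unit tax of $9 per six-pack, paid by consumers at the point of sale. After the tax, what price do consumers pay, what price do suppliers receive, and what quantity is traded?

Consumers pay $18; suppliers receive $9; quantity = 197.

Rewrite in direct form: Qd = 287 − 5P and Qs = 4P + 161.
Without the tax, 287 − 5P = 4P + 161 gives 9P = 126, so P* = $14 and Q* = 217.
With the tax collected from consumers, demand (in seller-price terms) shifts: Qd = 287 − 5(P + 9).
New equilibrium: consumers pay $18, suppliers receive $9, Q = 197. (Wedge: Pb − Ps = 9.)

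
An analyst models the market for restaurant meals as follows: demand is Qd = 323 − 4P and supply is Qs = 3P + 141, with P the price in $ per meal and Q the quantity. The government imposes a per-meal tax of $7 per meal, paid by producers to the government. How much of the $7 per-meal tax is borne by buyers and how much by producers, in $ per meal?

Buyers bear $3 per meal; producers bear $4 per meal.

Without the tax, 323 − 4P = 3P + 141 gives 7P = 182, so P* = $26 and Q* = 219.
With the tax collected from producers, supply shifts: Qs = 3(P − 7) + 141.
Solving gives Q = 207 with buyers paying $29 and producers receiving $22 (the $7 wedge).
Burden on buyers: $3; on producers: $4. (They sum to $7.)
The less price-elastic side of the market bears the larger share of a per-unit tax.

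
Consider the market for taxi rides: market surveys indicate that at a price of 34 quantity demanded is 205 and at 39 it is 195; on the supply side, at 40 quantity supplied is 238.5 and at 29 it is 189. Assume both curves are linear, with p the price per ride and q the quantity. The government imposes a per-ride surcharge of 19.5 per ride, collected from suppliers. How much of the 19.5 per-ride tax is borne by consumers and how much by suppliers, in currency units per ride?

Consumers bear 13.5 per ride; suppliers bear 6 per ride.

Demand slope: (195 − 205)/(39 − 34) = -2, so qd = 273 − 2p.
Supply slope: (189 − 238.5)/(29 − 40) = 4.5, so qs = 4.5p + 58.5.
Before the tax: set 273 − 2p = 4.5p + 58.5 → p* = 33, q* = 207.
With the tax collected from suppliers, supply shifts: qs = 4.5(p − 19.5) + 58.5.
New equilibrium: consumers pay 46.5, suppliers receive 27, q = 180. (Wedge: pb − ps = 19.5.)
Burden on consumers: 13.5; on suppliers: 6. (They sum to 19.5.)
The less price-elastic side of the market bears the larger share of a per-unit tax.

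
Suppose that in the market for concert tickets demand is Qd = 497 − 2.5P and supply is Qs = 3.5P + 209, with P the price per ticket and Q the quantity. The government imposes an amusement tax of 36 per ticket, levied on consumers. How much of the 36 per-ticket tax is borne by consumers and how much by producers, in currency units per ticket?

Without the tax, 497 − 2.5P = 3.5P + 209 gives 6P = 288, so P* = 48 and Q* = 377.
With the tax collected from consumers, demand (in seller-price terms) shifts: Qd = 497 − 2.5(P + 36).
New equilibrium: consumers pay 69, producers receive 33, Q = 324.5. (Wedge: Pb − Ps = 36.)
Burden on consumers: 21; on producers: 15. (They sum to 36.)
The less price-elastic side of the market bears the larger share of a per-unit tax.

Consumers bear 21 per ticket; producers bear 15 per ticket.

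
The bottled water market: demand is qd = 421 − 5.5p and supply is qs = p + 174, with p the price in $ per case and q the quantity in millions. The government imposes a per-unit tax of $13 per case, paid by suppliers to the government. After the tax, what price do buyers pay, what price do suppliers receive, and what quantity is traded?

Without the tax, 421 − 5.5p = p + 174 gives 6.5p = 247, so p* = $38 and q* = 212.
With the tax collected from suppliers, supply shifts: qs = (p − 13) + 174.
Solving gives q = 201 with buyers paying $40 and suppliers receiving $27 (the $13 wedge).
The less price-elastic side of the market bears the larger share of a per-unit tax.

Buyers pay $40; suppliers receive $27; quantity = 201.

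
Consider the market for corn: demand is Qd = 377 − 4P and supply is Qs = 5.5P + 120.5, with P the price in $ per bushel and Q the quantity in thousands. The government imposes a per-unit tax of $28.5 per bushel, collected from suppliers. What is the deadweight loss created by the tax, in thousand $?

Deadweight loss = $940.5 thousand.

Without the tax, 377 − 4P = 5.5P + 120.5 gives 9.5P = 256.5, so P* = $27 and Q* = 269.
With the tax collected from suppliers, supply shifts: Qs = 5.5(P − 28.5) + 120.5.
New equilibrium: consumers pay $43.5, suppliers receive $15, Q = 203. (Wedge: Pb − Ps = 28.5.)
Quantity falls by |ΔQ| = |269 − 203| = 66.
DWL = ½ · t · |ΔQ| = ½ · 28.5 · 66 = $940.5.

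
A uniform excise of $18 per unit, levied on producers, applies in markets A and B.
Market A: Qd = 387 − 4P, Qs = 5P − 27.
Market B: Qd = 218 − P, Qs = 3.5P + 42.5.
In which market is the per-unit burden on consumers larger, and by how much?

Market A: pre-tax P* = $46, Q* = 203; post-tax Q = 163; per-unit burden on consumers = $10.
Market B: pre-tax P* = $39, Q* = 179; post-tax Q = 165; per-unit burden on consumers = $14.
Difference: $10 vs $14 → market B is larger by $4.

Market B, by $4.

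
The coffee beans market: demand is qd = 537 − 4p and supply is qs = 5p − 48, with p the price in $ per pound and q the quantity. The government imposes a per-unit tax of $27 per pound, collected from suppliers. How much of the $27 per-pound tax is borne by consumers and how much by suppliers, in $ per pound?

Without the tax, 537 − 4p = 5p − 48 gives 9p = 585, so p* = $65 and q* = 277.
With the tax collected from suppliers, supply shifts: qs = 5(p − 27) − 48.
Solving gives q = 217 with consumers paying $80 and suppliers receiving $53 (the $27 wedge).
Burden on consumers: $15; on suppliers: $12. (They sum to $27.)
The less price-elastic side of the market bears the larger share of a per-unit tax.

Consumers bear $15 per pound; suppliers bear $12 per pound.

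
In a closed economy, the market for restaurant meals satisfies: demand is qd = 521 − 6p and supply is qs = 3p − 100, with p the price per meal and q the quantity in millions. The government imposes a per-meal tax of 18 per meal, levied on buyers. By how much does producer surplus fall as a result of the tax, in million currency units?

Before the tax: set 521 − 6p = 3p − 100 → p* = 69, q* = 107.
With the tax collected from buyers, demand (in seller-price terms) shifts: qd = 521 − 6(p + 18).
Solving gives q = 71 with buyers paying 75 and sellers receiving 57 (the 18 wedge).
ΔPS is the trapezoid between Q = 71 and Q = 107 of height 12: ½ · (107 + 71) · 12 = 1068.

Producer surplus falls by 1068 million.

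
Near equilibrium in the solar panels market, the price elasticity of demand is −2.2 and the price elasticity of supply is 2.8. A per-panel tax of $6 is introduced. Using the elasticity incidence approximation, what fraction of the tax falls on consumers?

Incidence ratio: consumers' share ≈ εs / (εs + |εd|) = 2.8 / (2.8 + 2.2) = 0.56.
Supply is the more elastic side, so consumers bear the larger share.

Consumers' share ≈ 0.56.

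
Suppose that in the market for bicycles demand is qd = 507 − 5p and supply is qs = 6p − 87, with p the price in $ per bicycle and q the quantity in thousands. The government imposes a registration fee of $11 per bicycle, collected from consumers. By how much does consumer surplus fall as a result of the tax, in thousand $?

Consumer surplus falls by $1332 thousand.

Before the tax: set 507 − 5p = 6p − 87 → p* = $54, q* = 237.
With the tax collected from consumers, demand (in seller-price terms) shifts: qd = 507 − 5(p + 11).
New equilibrium: consumers pay $60, suppliers receive $49, q = 207. (Wedge: pb − ps = 11.)
ΔCS is the trapezoid between Q = 207 and Q = 237 of height $6: ½ · (237 + 207) · 6 = $1332.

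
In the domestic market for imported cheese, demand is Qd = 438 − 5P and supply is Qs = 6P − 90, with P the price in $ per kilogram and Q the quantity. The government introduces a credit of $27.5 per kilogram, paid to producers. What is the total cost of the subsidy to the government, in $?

Government outlay = $7507.5.

Before the subsidy: set 438 − 5P = 6P − 90 → P* = $48, Q* = 198.
With a per-unit subsidy paid to producers, each receives P + 27.5 per unit sold, so supply becomes Qs = 6(P + 27.5) − 90.
New equilibrium: consumers pay $33, producers receive $60.5, Q = 273. (Wedge: Pb − Ps = −27.5.)
Outlay = t · Q = 27.5 · 273 = $7507.5.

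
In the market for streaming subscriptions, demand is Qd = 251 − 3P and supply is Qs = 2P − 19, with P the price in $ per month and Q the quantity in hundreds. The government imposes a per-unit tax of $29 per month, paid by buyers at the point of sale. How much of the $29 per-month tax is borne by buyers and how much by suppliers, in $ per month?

Buyers bear $11.6 per month; suppliers bear $17.4 per month.

Without the tax, 251 − 3P = 2P − 19 gives 5P = 270, so P* = $54 and Q* = 89.
With the tax collected from buyers, demand (in seller-price terms) shifts: Qd = 251 − 3(P + 29).
New equilibrium: buyers pay $65.6, suppliers receive $36.6, Q = 54.2. (Wedge: Pb − Ps = 29.)
Burden on buyers: $11.6; on suppliers: $17.4. (They sum to $29.)
The less price-elastic side of the market bears the larger share of a per-unit tax.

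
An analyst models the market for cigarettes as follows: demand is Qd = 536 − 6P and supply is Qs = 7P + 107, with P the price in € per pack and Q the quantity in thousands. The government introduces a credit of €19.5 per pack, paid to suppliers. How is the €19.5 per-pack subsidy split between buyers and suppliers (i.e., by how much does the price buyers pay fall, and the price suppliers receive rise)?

Buyers gain €10.5 per pack; suppliers gain €9 per pack.

Before the subsidy: set 536 − 6P = 7P + 107 → P* = €33, Q* = 338.
With a per-unit subsidy paid to suppliers, each receives P + 19.5 per unit sold, so supply becomes Qs = 7(P + 19.5) + 107.
Solving gives Q = 401 with buyers paying €22.5 and suppliers receiving €42 (the €19.5 wedge).
Gain to buyers: €10.5; to suppliers: €9. (They sum to €19.5.)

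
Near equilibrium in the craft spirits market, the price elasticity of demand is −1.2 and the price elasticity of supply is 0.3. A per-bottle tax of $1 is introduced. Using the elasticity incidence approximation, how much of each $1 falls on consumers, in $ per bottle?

Consumers bear ≈ $0.2 per bottle.

Incidence ratio: consumers' share ≈ εs / (εs + |εd|) = 0.3 / (0.3 + 1.2) = 0.2.
So consumers bear ≈ 0.2 × $1 = $0.2; sellers bear $0.8.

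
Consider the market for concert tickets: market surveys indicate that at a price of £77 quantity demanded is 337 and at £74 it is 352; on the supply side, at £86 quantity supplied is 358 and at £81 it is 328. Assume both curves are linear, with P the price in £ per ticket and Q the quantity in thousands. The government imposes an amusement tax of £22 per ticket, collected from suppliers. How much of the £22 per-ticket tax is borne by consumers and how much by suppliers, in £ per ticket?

Consumers bear £12 per ticket; suppliers bear £10 per ticket.

Demand slope: (352 − 337)/(74 − 77) = -5, so Qd = 722 − 5P.
Supply slope: (328 − 358)/(81 − 86) = 6, so Qs = 6P − 158.
Before the tax: set 722 − 5P = 6P − 158 → P* = £80, Q* = 322.
With the tax collected from suppliers, supply shifts: Qs = 6(P − 22) − 158.
Solving gives Q = 262 with consumers paying £92 and suppliers receiving £70 (the £22 wedge).
Burden on consumers: £12; on suppliers: £10. (They sum to £22.)
The less price-elastic side of the market bears the larger share of a per-unit tax.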